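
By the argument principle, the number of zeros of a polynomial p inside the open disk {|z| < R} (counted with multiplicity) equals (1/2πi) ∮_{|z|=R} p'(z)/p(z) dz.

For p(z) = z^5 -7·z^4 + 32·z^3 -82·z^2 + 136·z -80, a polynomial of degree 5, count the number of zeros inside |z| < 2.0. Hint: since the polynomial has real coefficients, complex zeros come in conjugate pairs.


The zeros of p are: (1 + 3i), (1 - 3i), 1, (2 + 2i), (2 - 2i).
Their magnitudes are: 3.162, 3.162, 1, 2.828, 2.828.
Zeros with |z| < R = 2.0: 1.
Count = 1.
By the argument principle, (1/2πi) ∮_{|z|=R} p'(z)/p(z) dz equals exactly this count.

Number of zeros inside |z| < 2.0: 1.


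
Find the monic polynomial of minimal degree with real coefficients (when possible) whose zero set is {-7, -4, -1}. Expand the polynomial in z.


The polynomial is p(z) = ∏_{α ∈ S} (z − α), where S = {-7, -4, -1}.
Expanding the product yields: p(z) = z^3 + 12·z^2 + 39·z + 28.
The resulting polynomial has degree 3 and real coefficients as required.

p(z) = z^3 + 12·z^2 + 39·z + 28.


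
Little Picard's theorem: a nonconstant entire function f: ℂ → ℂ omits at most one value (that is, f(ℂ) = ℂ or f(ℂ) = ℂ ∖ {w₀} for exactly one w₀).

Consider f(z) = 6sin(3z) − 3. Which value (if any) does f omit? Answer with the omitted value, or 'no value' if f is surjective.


Little Picard bounds the complement of f(ℂ) to at most one point.
sin is entire and surjective onto ℂ: for every w ∈ ℂ, sin(ζ) = w has a solution ζ ∈ ℂ (e.g., via the complex inverse arcsin). With ζ = 3z this gives z = ζ/(3). Then 6·sin(3z) takes every value in 6·ℂ = ℂ, and adding -3 is a bijection of ℂ. So f is surjective and omits no value. (Note: only on the real line is sin bounded by [−1, 1].)

Omitted value: no value.


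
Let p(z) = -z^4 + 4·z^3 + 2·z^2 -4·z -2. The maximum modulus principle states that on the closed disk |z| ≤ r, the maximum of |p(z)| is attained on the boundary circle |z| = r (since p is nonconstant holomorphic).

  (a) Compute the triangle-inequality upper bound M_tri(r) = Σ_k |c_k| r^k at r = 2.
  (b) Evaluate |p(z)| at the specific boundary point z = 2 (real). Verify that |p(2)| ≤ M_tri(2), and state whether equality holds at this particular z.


Coefficients: c_0 = -2, c_1 = -4, c_2 = 2, c_3 = 4, c_4 = -1. Radius r = 2.
Part (a). Triangle bound: M_tri(r) = Σ_k |c_k| r^k
  = |-2|·2^0 + |-4|·2^1 + |2|·2^2 + |4|·2^3 + |-1|·2^4
  = 2 + 8 + 8 + 32 + 16 = 66.
This bounds M(r) := max_{|z|=r} |p(z)| from above; equality holds iff all terms c_k z^k can be made to align in phase at a single z on |z|=r.
Part (b). At z = 2 (real, on the circle |z| = r):
  p(2) = (-2)·2^0 + (-4)·2^1 + (2)·2^2 + (4)·2^3 + (-1)·2^4 = 14.
  |p(2)| = 14.
Check: |p(2)| = 14 ≤ 66 = M_tri(2). ✓ Equality does not hold at z = 2 (the coefficients have mixed signs, so the terms do not all align in phase there).

M_tri(2) = 66; |p(2)| = 14; equality at z=2: no.


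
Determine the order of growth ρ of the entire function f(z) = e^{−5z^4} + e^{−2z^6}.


Each summand is entire of order 4 and 6 respectively (as in the single-exponential case). The order of a sum is at most the max of the orders, so ρ ≤ 6. For the lower bound: on |z|=r choose arg z so that -2z^6 is real positive; then |e^{-2z^6}| = e^{2r^6} while |e^{-5z^4}| ≤ e^{5r^4} = o(e^{2r^6}). So |f| ≥ e^{2r^6}(1 − o(1)) and ρ ≥ 6. Hence ρ = max(4, 6) = 6.
Therefore ρ = 6.

Order ρ = 6.


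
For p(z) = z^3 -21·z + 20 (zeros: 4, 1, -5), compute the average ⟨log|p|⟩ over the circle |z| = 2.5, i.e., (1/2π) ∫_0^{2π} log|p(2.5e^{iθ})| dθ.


Zeros: -5, 1, 4; r = 2.5.
Inside |z| < r: 1. Outside (|z| ≥ r): -5, 4.
p(0) = 20, so log|p(0)| = log(20) = 2.9957.
Apply Jensen: I(r) = log|p(0)| + Σ_k log(r/|z_k|), summed over zeros inside |z| < r.
  log(r/|z_k|) for z_k = 1: log(2.5/1) = 0.9163
  Outside zeros (-5, 4) contribute nothing to the Jensen sum.
Sum over inside zeros: 0.9163.
I(r) = log|p(0)| + (inside sum) = 2.9957 + 0.9163 = 3.9120.
Note: since some zeros are outside |z| ≤ r, the simplified n·log(r) form does NOT apply — only the inside zeros contribute.

I(r) ≈ 3.9120.


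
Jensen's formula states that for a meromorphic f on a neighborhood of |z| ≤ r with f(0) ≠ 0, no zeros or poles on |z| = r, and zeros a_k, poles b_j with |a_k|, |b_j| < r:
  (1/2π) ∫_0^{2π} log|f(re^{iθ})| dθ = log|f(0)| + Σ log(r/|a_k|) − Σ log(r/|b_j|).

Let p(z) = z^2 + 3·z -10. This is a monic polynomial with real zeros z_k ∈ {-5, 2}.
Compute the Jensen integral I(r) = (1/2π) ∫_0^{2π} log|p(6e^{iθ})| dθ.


Zeros: -5, 2; r = 6.
Inside |z| < r: -5, 2. Outside (|z| ≥ r): ∅.
p(0) = -10, so log|p(0)| = log(10) = 2.3026.
Apply Jensen: I(r) = log|p(0)| + Σ_k log(r/|z_k|), summed over zeros inside |z| < r.
  log(r/|z_k|) for z_k = -5: log(6/5) = 0.1823
  log(r/|z_k|) for z_k = 2: log(6/2) = 1.0986
Sum over inside zeros: 1.2809.
I(r) = log|p(0)| + (inside sum) = 2.3026 + 1.2809 = 3.5835.
Closed form (all zeros inside, monic): I(r) = n·log(r) = 2·log(6) = 3.5835. ✓

I(r) ≈ 3.5835.


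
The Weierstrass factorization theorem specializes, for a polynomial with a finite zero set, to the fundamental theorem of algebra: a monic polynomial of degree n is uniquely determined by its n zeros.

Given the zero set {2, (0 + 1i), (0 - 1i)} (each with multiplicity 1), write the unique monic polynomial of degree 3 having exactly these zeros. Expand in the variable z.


The polynomial is p(z) = ∏_{α ∈ S} (z − α), where S = {2, (0 + 1i), (0 - 1i)}.
Expanding the product yields: p(z) = z^3 -2·z^2 + z -2.
Note conjugate pairs combine to real quadratics: (z − (0+1i))(z − (0−1i)) = z² + 1.
The resulting polynomial has degree 3 and real coefficients as required.

p(z) = z^3 -2·z^2 + z -2.


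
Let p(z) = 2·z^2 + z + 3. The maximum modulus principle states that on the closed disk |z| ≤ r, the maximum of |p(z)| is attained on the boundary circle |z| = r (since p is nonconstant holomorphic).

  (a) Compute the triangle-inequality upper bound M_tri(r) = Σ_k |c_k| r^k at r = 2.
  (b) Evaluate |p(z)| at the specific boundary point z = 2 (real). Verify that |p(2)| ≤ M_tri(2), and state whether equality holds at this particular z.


Coefficients: c_0 = 3, c_1 = 1, c_2 = 2. Radius r = 2.
Part (a). Triangle bound: M_tri(r) = Σ_k |c_k| r^k
  = |3|·2^0 + |1|·2^1 + |2|·2^2
  = 3 + 2 + 8 = 13.
This bounds M(r) := max_{|z|=r} |p(z)| from above; equality holds iff all terms c_k z^k can be made to align in phase at a single z on |z|=r.
Part (b). At z = 2 (real, on the circle |z| = r):
  p(2) = (3)·2^0 + (1)·2^1 + (2)·2^2 = 13.
  |p(2)| = 13.
Since all nonzero coefficients share the same sign, |p(2)| = 13 = M_tri(2); the triangle bound is attained at z = 2, so in fact M(r) = 13.

M_tri(2) = 13; |p(2)| = 13; equality at z=2: yes.


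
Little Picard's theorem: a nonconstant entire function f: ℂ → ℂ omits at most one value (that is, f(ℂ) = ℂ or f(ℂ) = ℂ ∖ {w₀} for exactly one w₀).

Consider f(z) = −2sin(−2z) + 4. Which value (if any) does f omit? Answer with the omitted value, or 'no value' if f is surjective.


Little Picard bounds the complement of f(ℂ) to at most one point.
sin is entire and surjective onto ℂ: for every w ∈ ℂ, sin(ζ) = w has a solution ζ ∈ ℂ (e.g., via the complex inverse arcsin). With ζ = −2z this gives z = ζ/(-2). Then -2·sin(−2z) takes every value in -2·ℂ = ℂ, and adding 4 is a bijection of ℂ. So f is surjective and omits no value. (Note: only on the real line is sin bounded by [−1, 1].)

Omitted value: no value.


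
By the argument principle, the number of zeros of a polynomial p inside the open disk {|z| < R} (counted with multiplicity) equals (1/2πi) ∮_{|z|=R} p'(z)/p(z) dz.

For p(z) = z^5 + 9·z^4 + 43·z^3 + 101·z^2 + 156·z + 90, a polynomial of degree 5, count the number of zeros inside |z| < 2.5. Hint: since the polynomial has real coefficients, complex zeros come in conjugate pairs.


The zeros of p are: -1, (-1 + 2i), (-1 - 2i), (-3 + 3i), (-3 - 3i).
Their magnitudes are: 1, 2.236, 2.236, 4.243, 4.243.
Zeros with |z| < R = 2.5: -1, (-1 + 2i), (-1 - 2i).
Count = 3.
By the argument principle, (1/2πi) ∮_{|z|=R} p'(z)/p(z) dz equals exactly this count.

Number of zeros inside |z| < 2.5: 3.


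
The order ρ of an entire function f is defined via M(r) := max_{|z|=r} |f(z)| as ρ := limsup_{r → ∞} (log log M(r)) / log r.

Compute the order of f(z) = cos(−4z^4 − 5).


Write cos(w) = (e^{iw} ± e^{−iw})/(2 or 2i), so |cos(w)| ≤ e^{|w|}. With w = −4z^4 − 5, |w| ≤ 4r^4 + 5 on |z|=r, giving M(r) ≤ e^{4r^4 + 5} and ρ ≤ 4. For the lower bound, choose z on |z|=r with -4z^4 purely imaginary of modulus 4r^4; then |cos(−4z^4 − 5)| grows like e^{4r^4}/2, so ρ ≥ 4. Hence ρ = 4.
Therefore ρ = 4.

Order ρ = 4.


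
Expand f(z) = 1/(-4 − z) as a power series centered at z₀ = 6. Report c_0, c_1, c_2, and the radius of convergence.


Let w = z − z₀, so z = z₀ + w.
Then -4 − z = -4 − (z₀ + w) = (-4 − z₀) − w = -10 − w.
f(z) = 1/(-10 − w) = (1/(-10)) · 1/(1 − w/(-10)) = Σ_{n≥0} w^n / (-10)^(n+1).
So c_n = 1/(-10)^(n+1):
  c_0 = 1/(-10)^1 = -1/10.
  c_1 = 1/(-10)^2 = 1/100.
  c_2 = 1/(-10)^3 = -1/1000.
The series is valid for |w/d| < 1, i.e. |z − z₀| < |d|.
Radius of convergence: R = |-4 − z₀| = |-10| = 10 (distance from z₀ to the singularity z = -4).

c_0 = -1/10, c_1 = 1/100, c_2 = -1/1000; R = 10.


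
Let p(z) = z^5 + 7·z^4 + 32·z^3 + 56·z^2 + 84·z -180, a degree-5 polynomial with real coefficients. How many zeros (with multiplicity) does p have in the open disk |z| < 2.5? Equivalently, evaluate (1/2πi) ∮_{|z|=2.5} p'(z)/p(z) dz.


The zeros of p are: (-1 + 3i), (-1 - 3i), 1, (-3 + 3i), (-3 - 3i).
Their magnitudes are: 3.162, 3.162, 1, 4.243, 4.243.
Zeros with |z| < R = 2.5: 1.
Count = 1.
By the argument principle, (1/2πi) ∮_{|z|=R} p'(z)/p(z) dz equals exactly this count.

Number of zeros inside |z| < 2.5: 1.


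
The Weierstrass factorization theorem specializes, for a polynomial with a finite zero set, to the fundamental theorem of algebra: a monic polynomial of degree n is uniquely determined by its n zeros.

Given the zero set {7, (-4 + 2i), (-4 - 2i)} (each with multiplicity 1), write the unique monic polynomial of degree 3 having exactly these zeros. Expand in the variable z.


The polynomial is p(z) = ∏_{α ∈ S} (z − α), where S = {7, (-4 + 2i), (-4 - 2i)}.
Expanding the product yields: p(z) = z^3 + z^2 -36·z -140.
Note conjugate pairs combine to real quadratics: (z − (-4+2i))(z − (-4−2i)) = z² + 8z + 20.
The resulting polynomial has degree 3 and real coefficients as required.

p(z) = z^3 + z^2 -36·z -140.


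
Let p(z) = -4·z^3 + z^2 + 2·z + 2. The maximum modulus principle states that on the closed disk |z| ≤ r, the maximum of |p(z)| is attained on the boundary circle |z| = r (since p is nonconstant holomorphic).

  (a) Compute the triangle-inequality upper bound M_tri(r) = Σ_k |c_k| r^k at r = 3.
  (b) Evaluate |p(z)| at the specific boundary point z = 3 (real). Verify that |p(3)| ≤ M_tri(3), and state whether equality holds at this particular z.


Coefficients: c_0 = 2, c_1 = 2, c_2 = 1, c_3 = -4. Radius r = 3.
Part (a). Triangle bound: M_tri(r) = Σ_k |c_k| r^k
  = |2|·3^0 + |2|·3^1 + |1|·3^2 + |-4|·3^3
  = 2 + 6 + 9 + 108 = 125.
This bounds M(r) := max_{|z|=r} |p(z)| from above; equality holds iff all terms c_k z^k can be made to align in phase at a single z on |z|=r.
Part (b). At z = 3 (real, on the circle |z| = r):
  p(3) = (2)·3^0 + (2)·3^1 + (1)·3^2 + (-4)·3^3 = -91.
  |p(3)| = 91.
Check: |p(3)| = 91 ≤ 125 = M_tri(3). ✓ Equality does not hold at z = 3 (the coefficients have mixed signs, so the terms do not all align in phase there).

M_tri(3) = 125; |p(3)| = 91; equality at z=3: no.


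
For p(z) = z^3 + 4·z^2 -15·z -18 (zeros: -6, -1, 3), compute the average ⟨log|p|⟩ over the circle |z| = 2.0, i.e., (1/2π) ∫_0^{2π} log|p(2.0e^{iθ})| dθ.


Zeros: -6, -1, 3; r = 2.0.
Inside |z| < r: -1. Outside (|z| ≥ r): -6, 3.
p(0) = -18, so log|p(0)| = log(18) = 2.8904.
Apply Jensen: I(r) = log|p(0)| + Σ_k log(r/|z_k|), summed over zeros inside |z| < r.
  log(r/|z_k|) for z_k = -1: log(2.0/1) = 0.6931
  Outside zeros (-6, 3) contribute nothing to the Jensen sum.
Sum over inside zeros: 0.6931.
I(r) = log|p(0)| + (inside sum) = 2.8904 + 0.6931 = 3.5835.
Note: since some zeros are outside |z| ≤ r, the simplified n·log(r) form does NOT apply — only the inside zeros contribute.

I(r) ≈ 3.5835.


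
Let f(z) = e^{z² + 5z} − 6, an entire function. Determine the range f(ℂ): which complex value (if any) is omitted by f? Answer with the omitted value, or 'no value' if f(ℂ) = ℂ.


Little Picard bounds the complement of f(ℂ) to at most one point.
The exponent g(z) = z² + 5z is a nonconstant polynomial, hence surjective onto ℂ. So e^{g(z)} takes every value in {e^w : w ∈ ℂ} = ℂ ∖ {0}. Adding -6 shifts the range to ℂ ∖ {-6}. f omits exactly -6.

Omitted value: -6.


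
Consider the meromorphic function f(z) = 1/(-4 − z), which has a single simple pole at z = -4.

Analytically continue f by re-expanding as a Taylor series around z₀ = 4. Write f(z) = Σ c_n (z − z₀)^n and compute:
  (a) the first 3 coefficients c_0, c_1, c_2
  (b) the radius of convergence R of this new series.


Let w = z − z₀, so z = z₀ + w.
Then -4 − z = -4 − (z₀ + w) = (-4 − z₀) − w = -8 − w.
f(z) = 1/(-8 − w) = (1/(-8)) · 1/(1 − w/(-8)) = Σ_{n≥0} w^n / (-8)^(n+1).
So c_n = 1/(-8)^(n+1):
  c_0 = 1/(-8)^1 = -1/8.
  c_1 = 1/(-8)^2 = 1/64.
  c_2 = 1/(-8)^3 = -1/512.
The series is valid for |w/d| < 1, i.e. |z − z₀| < |d|.
Radius of convergence: R = |-4 − z₀| = |-8| = 8 (distance from z₀ to the singularity z = -4).

c_0 = -1/8, c_1 = 1/64, c_2 = -1/512; R = 8.


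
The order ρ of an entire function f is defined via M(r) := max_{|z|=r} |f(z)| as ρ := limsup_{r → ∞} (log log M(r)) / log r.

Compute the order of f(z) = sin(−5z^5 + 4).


Write sin(w) = (e^{iw} ± e^{−iw})/(2 or 2i), so |sin(w)| ≤ e^{|w|}. With w = −5z^5 + 4, |w| ≤ 5r^5 + 4 on |z|=r, giving M(r) ≤ e^{5r^5 + 4} and ρ ≤ 5. For the lower bound, choose z on |z|=r with -5z^5 purely imaginary of modulus 5r^5; then |sin(−5z^5 + 4)| grows like e^{5r^5}/2, so ρ ≥ 5. Hence ρ = 5.
Therefore ρ = 5.

Order ρ = 5.


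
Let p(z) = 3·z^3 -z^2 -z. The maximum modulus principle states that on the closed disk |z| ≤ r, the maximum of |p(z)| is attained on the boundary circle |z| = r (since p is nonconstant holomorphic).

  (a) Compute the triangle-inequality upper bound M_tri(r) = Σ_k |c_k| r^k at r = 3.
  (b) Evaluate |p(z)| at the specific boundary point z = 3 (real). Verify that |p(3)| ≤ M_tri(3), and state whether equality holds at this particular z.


Coefficients: c_0 = 0, c_1 = -1, c_2 = -1, c_3 = 3. Radius r = 3.
Part (a). Triangle bound: M_tri(r) = Σ_k |c_k| r^k
  = |0|·3^0 + |-1|·3^1 + |-1|·3^2 + |3|·3^3
  = 0 + 3 + 9 + 81 = 93.
This bounds M(r) := max_{|z|=r} |p(z)| from above; equality holds iff all terms c_k z^k can be made to align in phase at a single z on |z|=r.
Part (b). At z = 3 (real, on the circle |z| = r):
  p(3) = (0)·3^0 + (-1)·3^1 + (-1)·3^2 + (3)·3^3 = 69.
  |p(3)| = 69.
Check: |p(3)| = 69 ≤ 93 = M_tri(3). ✓ Equality does not hold at z = 3 (the coefficients have mixed signs, so the terms do not all align in phase there).

M_tri(3) = 93; |p(3)| = 69; equality at z=3: no.


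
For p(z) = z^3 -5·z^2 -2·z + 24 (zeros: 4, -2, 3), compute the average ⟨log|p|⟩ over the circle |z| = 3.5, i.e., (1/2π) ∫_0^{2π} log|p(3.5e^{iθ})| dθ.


Zeros: -2, 3, 4; r = 3.5.
Inside |z| < r: -2, 3. Outside (|z| ≥ r): 4.
p(0) = 24, so log|p(0)| = log(24) = 3.1781.
Apply Jensen: I(r) = log|p(0)| + Σ_k log(r/|z_k|), summed over zeros inside |z| < r.
  log(r/|z_k|) for z_k = -2: log(3.5/2) = 0.5596
  log(r/|z_k|) for z_k = 3: log(3.5/3) = 0.1542
  Outside zeros (4) contribute nothing to the Jensen sum.
Sum over inside zeros: 0.7138.
I(r) = log|p(0)| + (inside sum) = 3.1781 + 0.7138 = 3.8918.
Note: since some zeros are outside |z| ≤ r, the simplified n·log(r) form does NOT apply — only the inside zeros contribute.

I(r) ≈ 3.8918.


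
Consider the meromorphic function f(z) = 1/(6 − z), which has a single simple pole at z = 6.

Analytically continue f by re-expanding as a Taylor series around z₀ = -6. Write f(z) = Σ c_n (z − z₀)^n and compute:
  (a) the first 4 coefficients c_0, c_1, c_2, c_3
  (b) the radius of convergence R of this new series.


Let w = z − z₀, so z = z₀ + w.
Then 6 − z = 6 − (z₀ + w) = (6 − z₀) − w = 12 − w.
f(z) = 1/(12 − w) = (1/(12)) · 1/(1 − w/(12)) = Σ_{n≥0} w^n / (12)^(n+1).
So c_n = 1/(12)^(n+1):
  c_0 = 1/(12)^1 = 1/12.
  c_1 = 1/(12)^2 = 1/144.
  c_2 = 1/(12)^3 = 1/1728.
  c_3 = 1/(12)^4 = 1/20736.
The series is valid for |w/d| < 1, i.e. |z − z₀| < |d|.
Radius of convergence: R = |6 − z₀| = |12| = 12 (distance from z₀ to the singularity z = 6).

c_0 = 1/12, c_1 = 1/144, c_2 = 1/1728, c_3 = 1/20736; R = 12.


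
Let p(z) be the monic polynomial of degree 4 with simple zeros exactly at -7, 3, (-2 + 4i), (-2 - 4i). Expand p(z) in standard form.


The polynomial is p(z) = ∏_{α ∈ S} (z − α), where S = {-7, 3, (-2 + 4i), (-2 - 4i)}.
Expanding the product yields: p(z) = z^4 + 8·z^3 + 15·z^2 -4·z -420.
Note conjugate pairs combine to real quadratics: (z − (-2+4i))(z − (-2−4i)) = z² + 4z + 20.
The resulting polynomial has degree 4 and real coefficients as required.

p(z) = z^4 + 8·z^3 + 15·z^2 -4·z -420.


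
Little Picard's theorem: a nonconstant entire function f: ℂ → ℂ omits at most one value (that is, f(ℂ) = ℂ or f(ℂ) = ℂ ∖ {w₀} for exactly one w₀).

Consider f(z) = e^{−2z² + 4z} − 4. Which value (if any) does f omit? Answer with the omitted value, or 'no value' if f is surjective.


Little Picard bounds the complement of f(ℂ) to at most one point.
The exponent g(z) = −2z² + 4z is a nonconstant polynomial, hence surjective onto ℂ. So e^{g(z)} takes every value in {e^w : w ∈ ℂ} = ℂ ∖ {0}. Adding -4 shifts the range to ℂ ∖ {-4}. f omits exactly -4.

Omitted value: -4.


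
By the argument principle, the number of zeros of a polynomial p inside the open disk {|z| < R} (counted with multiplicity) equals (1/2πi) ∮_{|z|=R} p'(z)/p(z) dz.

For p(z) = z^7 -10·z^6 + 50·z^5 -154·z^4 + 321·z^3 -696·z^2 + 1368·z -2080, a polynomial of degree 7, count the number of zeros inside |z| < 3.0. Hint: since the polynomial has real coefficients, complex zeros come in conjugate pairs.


The zeros of p are: 4, (-1 + 2i), (-1 - 2i), (2 + 2i), (2 - 2i), (2 + 3i), (2 - 3i).
Their magnitudes are: 4, 2.236, 2.236, 2.828, 2.828, 3.606, 3.606.
Zeros with |z| < R = 3.0: (-1 + 2i), (-1 - 2i), (2 + 2i), (2 - 2i).
Count = 4.
By the argument principle, (1/2πi) ∮_{|z|=R} p'(z)/p(z) dz equals exactly this count.

Number of zeros inside |z| < 3.0: 4.


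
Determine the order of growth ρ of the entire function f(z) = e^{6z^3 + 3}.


|e^{6z^3 + 3}| = e^{Re(6·z^3) + 3} ≤ e^{6|z|^3 + 3} = e^{6r^3 + 3} on |z| = r, so ρ ≤ 3. Choosing z on |z|=r so that 6·z^3 is real positive (always possible by picking arg z appropriately) gives |f(z)| = e^{6r^3 + 3}, matching the bound. The additive constant 3 does not affect log log M(r) ~ 3·log r. Hence ρ = 3.
Therefore ρ = 3.

Order ρ = 3.


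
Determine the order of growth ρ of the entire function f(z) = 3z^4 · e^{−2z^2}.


M(r) = max_{|z|=r} |3|·|z|^4·|e^{−2z^2}| = 3·r^4 · e^{2r^2} (the factors attain their maxima compatibly on |z|=r). Then log M(r) = log 3 + 4·log r + 2r^2, dominated by the last term, so log log M(r) ~ 2·log r. The polynomial factor 3z^4 contributes only a log r term and does not affect the order. ρ = 2.
Therefore ρ = 2.

Order ρ = 2.


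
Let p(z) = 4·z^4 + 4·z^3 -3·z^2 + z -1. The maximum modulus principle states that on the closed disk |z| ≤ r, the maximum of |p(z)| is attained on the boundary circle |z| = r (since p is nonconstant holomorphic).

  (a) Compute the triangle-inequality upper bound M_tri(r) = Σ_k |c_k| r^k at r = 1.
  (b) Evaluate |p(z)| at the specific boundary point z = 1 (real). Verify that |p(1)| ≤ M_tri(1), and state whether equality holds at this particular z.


Coefficients: c_0 = -1, c_1 = 1, c_2 = -3, c_3 = 4, c_4 = 4. Radius r = 1.
Part (a). Triangle bound: M_tri(r) = Σ_k |c_k| r^k
  = |-1|·1^0 + |1|·1^1 + |-3|·1^2 + |4|·1^3 + |4|·1^4
  = 1 + 1 + 3 + 4 + 4 = 13.
This bounds M(r) := max_{|z|=r} |p(z)| from above; equality holds iff all terms c_k z^k can be made to align in phase at a single z on |z|=r.
Part (b). At z = 1 (real, on the circle |z| = r):
  p(1) = (-1)·1^0 + (1)·1^1 + (-3)·1^2 + (4)·1^3 + (4)·1^4 = 5.
  |p(1)| = 5.
Check: |p(1)| = 5 ≤ 13 = M_tri(1). ✓ Equality does not hold at z = 1 (the coefficients have mixed signs, so the terms do not all align in phase there).

M_tri(1) = 13; |p(1)| = 5; equality at z=1: no.


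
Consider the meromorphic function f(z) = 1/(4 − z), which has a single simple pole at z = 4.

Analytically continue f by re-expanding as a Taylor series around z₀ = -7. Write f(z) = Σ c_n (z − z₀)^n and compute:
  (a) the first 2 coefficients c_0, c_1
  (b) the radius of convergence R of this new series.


Let w = z − z₀, so z = z₀ + w.
Then 4 − z = 4 − (z₀ + w) = (4 − z₀) − w = 11 − w.
f(z) = 1/(11 − w) = (1/(11)) · 1/(1 − w/(11)) = Σ_{n≥0} w^n / (11)^(n+1).
So c_n = 1/(11)^(n+1):
  c_0 = 1/(11)^1 = 1/11.
  c_1 = 1/(11)^2 = 1/121.
The series is valid for |w/d| < 1, i.e. |z − z₀| < |d|.
Radius of convergence: R = |4 − z₀| = |11| = 11 (distance from z₀ to the singularity z = 4).

c_0 = 1/11, c_1 = 1/121; R = 11.


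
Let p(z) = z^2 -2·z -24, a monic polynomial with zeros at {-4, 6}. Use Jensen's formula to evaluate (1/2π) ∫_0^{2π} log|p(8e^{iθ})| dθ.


Zeros: -4, 6; r = 8.
Inside |z| < r: -4, 6. Outside (|z| ≥ r): ∅.
p(0) = -24, so log|p(0)| = log(24) = 3.1781.
Apply Jensen: I(r) = log|p(0)| + Σ_k log(r/|z_k|), summed over zeros inside |z| < r.
  log(r/|z_k|) for z_k = -4: log(8/4) = 0.6931
  log(r/|z_k|) for z_k = 6: log(8/6) = 0.2877
Sum over inside zeros: 0.9808.
I(r) = log|p(0)| + (inside sum) = 3.1781 + 0.9808 = 4.1589.
Closed form (all zeros inside, monic): I(r) = n·log(r) = 2·log(8) = 4.1589. ✓

I(r) ≈ 4.1589.


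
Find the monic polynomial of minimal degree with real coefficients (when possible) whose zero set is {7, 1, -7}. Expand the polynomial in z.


The polynomial is p(z) = ∏_{α ∈ S} (z − α), where S = {7, 1, -7}.
Expanding the product yields: p(z) = z^3 -z^2 -49·z + 49.
The resulting polynomial has degree 3 and real coefficients as required.

p(z) = z^3 -z^2 -49·z + 49.


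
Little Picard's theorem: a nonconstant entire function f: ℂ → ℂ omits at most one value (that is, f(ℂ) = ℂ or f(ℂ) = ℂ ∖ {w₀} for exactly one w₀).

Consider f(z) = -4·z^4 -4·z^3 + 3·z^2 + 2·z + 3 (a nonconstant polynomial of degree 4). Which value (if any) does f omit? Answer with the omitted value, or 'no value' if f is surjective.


Little Picard bounds the complement of f(ℂ) to at most one point.
For every w ∈ ℂ, the equation p(z) − w = 0 is a nonconstant polynomial in z and hence has at least one root by the fundamental theorem of algebra. So p is surjective onto ℂ, omitting no value.

Omitted value: no value.


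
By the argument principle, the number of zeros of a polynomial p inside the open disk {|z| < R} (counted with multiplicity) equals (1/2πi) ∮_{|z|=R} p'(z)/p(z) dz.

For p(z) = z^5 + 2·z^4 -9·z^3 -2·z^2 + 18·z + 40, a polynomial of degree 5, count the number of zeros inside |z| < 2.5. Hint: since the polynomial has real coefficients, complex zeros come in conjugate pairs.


The zeros of p are: -4, (-1 + 1i), (-1 - 1i), (2 + 1i), (2 - 1i).
Their magnitudes are: 4, 1.414, 1.414, 2.236, 2.236.
Zeros with |z| < R = 2.5: (-1 + 1i), (-1 - 1i), (2 + 1i), (2 - 1i).
Count = 4.
By the argument principle, (1/2πi) ∮_{|z|=R} p'(z)/p(z) dz equals exactly this count.

Number of zeros inside |z| < 2.5: 4.


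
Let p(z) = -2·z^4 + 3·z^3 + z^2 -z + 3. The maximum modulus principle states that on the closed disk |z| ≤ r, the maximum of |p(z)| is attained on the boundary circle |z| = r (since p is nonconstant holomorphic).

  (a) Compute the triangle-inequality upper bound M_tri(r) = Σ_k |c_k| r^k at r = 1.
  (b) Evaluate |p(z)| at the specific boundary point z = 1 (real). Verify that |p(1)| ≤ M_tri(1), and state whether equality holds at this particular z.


Coefficients: c_0 = 3, c_1 = -1, c_2 = 1, c_3 = 3, c_4 = -2. Radius r = 1.
Part (a). Triangle bound: M_tri(r) = Σ_k |c_k| r^k
  = |3|·1^0 + |-1|·1^1 + |1|·1^2 + |3|·1^3 + |-2|·1^4
  = 3 + 1 + 1 + 3 + 2 = 10.
This bounds M(r) := max_{|z|=r} |p(z)| from above; equality holds iff all terms c_k z^k can be made to align in phase at a single z on |z|=r.
Part (b). At z = 1 (real, on the circle |z| = r):
  p(1) = (3)·1^0 + (-1)·1^1 + (1)·1^2 + (3)·1^3 + (-2)·1^4 = 4.
  |p(1)| = 4.
Check: |p(1)| = 4 ≤ 10 = M_tri(1). ✓ Equality does not hold at z = 1 (the coefficients have mixed signs, so the terms do not all align in phase there).

M_tri(1) = 10; |p(1)| = 4; equality at z=1: no.


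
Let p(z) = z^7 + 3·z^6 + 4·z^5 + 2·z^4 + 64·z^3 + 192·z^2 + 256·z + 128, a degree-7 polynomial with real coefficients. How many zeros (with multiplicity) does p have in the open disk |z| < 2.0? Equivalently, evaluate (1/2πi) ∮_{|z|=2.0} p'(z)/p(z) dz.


The zeros of p are: (-1 + 1i), (-1 - 1i), (2 + 2i), (2 - 2i), (-2 + 2i), (-2 - 2i), -1.
Their magnitudes are: 1.414, 1.414, 2.828, 2.828, 2.828, 2.828, 1.
Zeros with |z| < R = 2.0: (-1 + 1i), (-1 - 1i), -1.
Count = 3.
By the argument principle, (1/2πi) ∮_{|z|=R} p'(z)/p(z) dz equals exactly this count.

Number of zeros inside |z| < 2.0: 3.


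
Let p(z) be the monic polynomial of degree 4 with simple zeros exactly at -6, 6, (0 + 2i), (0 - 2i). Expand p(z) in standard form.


The polynomial is p(z) = ∏_{α ∈ S} (z − α), where S = {-6, 6, (0 + 2i), (0 - 2i)}.
Expanding the product yields: p(z) = z^4 -32·z^2 -144.
Note conjugate pairs combine to real quadratics: (z − (0+2i))(z − (0−2i)) = z² + 4.
The resulting polynomial has degree 4 and real coefficients as required.

p(z) = z^4 -32·z^2 -144.


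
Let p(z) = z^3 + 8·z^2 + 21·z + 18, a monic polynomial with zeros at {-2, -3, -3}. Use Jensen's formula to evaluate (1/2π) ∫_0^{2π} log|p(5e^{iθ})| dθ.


Zeros: -3, -3, -2; r = 5.
Inside |z| < r: -3, -3, -2. Outside (|z| ≥ r): ∅.
p(0) = 18, so log|p(0)| = log(18) = 2.8904.
Apply Jensen: I(r) = log|p(0)| + Σ_k log(r/|z_k|), summed over zeros inside |z| < r.
  log(r/|z_k|) for z_k = -2: log(5/2) = 0.9163
  log(r/|z_k|) for z_k = -3: log(5/3) = 0.5108
  log(r/|z_k|) for z_k = -3: log(5/3) = 0.5108
Sum over inside zeros: 1.9379.
I(r) = log|p(0)| + (inside sum) = 2.8904 + 1.9379 = 4.8283.
Closed form (all zeros inside, monic): I(r) = n·log(r) = 3·log(5) = 4.8283. ✓

I(r) ≈ 4.8283.


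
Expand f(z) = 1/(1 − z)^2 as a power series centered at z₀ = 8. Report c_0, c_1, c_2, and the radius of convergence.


Let w = z − z₀, so z = z₀ + w.
Then 1 − z = 1 − (z₀ + w) = (1 − z₀) − w = -7 − w.
f(z) = 1/(-7 − w)^2 = (1/(-7)^2) · (1 − w/(-7))^{−2}.
By the binomial series (1−u)^{−2} = Σ_{n≥0} C(n+1, 1) u^n for |u|<1, with u = w/(-7):
  c_n = C(n+1, 1) / (-7)^(n+2).
  c_0 = 1/(-7)^2 = 1/49.
  c_1 = 2/(-7)^3 = -2/343.
  c_2 = 3/(-7)^4 = 3/2401.
The series is valid for |w/d| < 1, i.e. |z − z₀| < |d|.
Radius of convergence: R = |1 − z₀| = |-7| = 7 (distance from z₀ to the singularity z = 1).

c_0 = 1/49, c_1 = -2/343, c_2 = 3/2401; R = 7.


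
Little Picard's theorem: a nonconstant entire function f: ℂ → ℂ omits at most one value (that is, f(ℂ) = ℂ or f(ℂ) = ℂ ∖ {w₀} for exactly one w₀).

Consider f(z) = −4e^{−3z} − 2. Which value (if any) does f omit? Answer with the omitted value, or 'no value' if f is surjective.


Little Picard bounds the complement of f(ℂ) to at most one point.
e^{−3z} is never zero on ℂ, so -4·e^{−3z} takes every value in ℂ ∖ {0}. Adding -2 shifts the range to ℂ ∖ {-2}. Thus f omits exactly the value -2.

Omitted value: -2.


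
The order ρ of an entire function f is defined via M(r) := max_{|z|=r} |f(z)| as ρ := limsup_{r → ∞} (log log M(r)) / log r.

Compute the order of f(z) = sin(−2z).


sin(w) is a linear combination of e^{iw} and e^{−iw} (or e^w, e^{−w} in the hyperbolic case), so |sin(w)| ≤ e^{|w|}. With w = −2z, |w| ≤ 2|z| + 0 = 2r + 0 on |z| = r, giving M(r) ≤ e^{2r + 0}, so ρ ≤ 1. On a suitable ray (z = it for sin/cos; z = t for sinh/cosh, t real → ∞), |sin(−2z)| grows like e^{2|t|}/2, so ρ ≥ 1. Hence ρ = 1.
Therefore ρ = 1.

Order ρ = 1.


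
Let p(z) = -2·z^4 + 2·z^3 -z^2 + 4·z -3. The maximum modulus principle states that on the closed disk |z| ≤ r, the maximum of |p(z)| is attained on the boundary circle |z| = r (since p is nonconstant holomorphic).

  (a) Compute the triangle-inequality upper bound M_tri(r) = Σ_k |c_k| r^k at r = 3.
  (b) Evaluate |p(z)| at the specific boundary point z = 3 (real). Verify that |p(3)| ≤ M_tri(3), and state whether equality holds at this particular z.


Coefficients: c_0 = -3, c_1 = 4, c_2 = -1, c_3 = 2, c_4 = -2. Radius r = 3.
Part (a). Triangle bound: M_tri(r) = Σ_k |c_k| r^k
  = |-3|·3^0 + |4|·3^1 + |-1|·3^2 + |2|·3^3 + |-2|·3^4
  = 3 + 12 + 9 + 54 + 162 = 240.
This bounds M(r) := max_{|z|=r} |p(z)| from above; equality holds iff all terms c_k z^k can be made to align in phase at a single z on |z|=r.
Part (b). At z = 3 (real, on the circle |z| = r):
  p(3) = (-3)·3^0 + (4)·3^1 + (-1)·3^2 + (2)·3^3 + (-2)·3^4 = -108.
  |p(3)| = 108.
Check: |p(3)| = 108 ≤ 240 = M_tri(3). ✓ Equality does not hold at z = 3 (the coefficients have mixed signs, so the terms do not all align in phase there).

M_tri(3) = 240; |p(3)| = 108; equality at z=3: no.


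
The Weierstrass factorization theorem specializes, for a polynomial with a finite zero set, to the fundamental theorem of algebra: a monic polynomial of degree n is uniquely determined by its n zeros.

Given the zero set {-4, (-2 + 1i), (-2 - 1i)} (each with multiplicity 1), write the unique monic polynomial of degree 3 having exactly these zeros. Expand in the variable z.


The polynomial is p(z) = ∏_{α ∈ S} (z − α), where S = {-4, (-2 + 1i), (-2 - 1i)}.
Expanding the product yields: p(z) = z^3 + 8·z^2 + 21·z + 20.
Note conjugate pairs combine to real quadratics: (z − (-2+1i))(z − (-2−1i)) = z² + 4z + 5.
The resulting polynomial has degree 3 and real coefficients as required.

p(z) = z^3 + 8·z^2 + 21·z + 20.


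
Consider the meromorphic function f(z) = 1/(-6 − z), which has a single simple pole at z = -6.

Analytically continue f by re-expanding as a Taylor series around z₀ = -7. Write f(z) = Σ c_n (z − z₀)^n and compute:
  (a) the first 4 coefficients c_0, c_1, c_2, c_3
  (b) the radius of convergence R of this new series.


Let w = z − z₀, so z = z₀ + w.
Then -6 − z = -6 − (z₀ + w) = (-6 − z₀) − w = 1 − w.
f(z) = 1/(1 − w) = (1/(1)) · 1/(1 − w/(1)) = Σ_{n≥0} w^n / (1)^(n+1).
So c_n = 1/(1)^(n+1):
  c_0 = 1/(1)^1 = 1.
  c_1 = 1/(1)^2 = 1.
  c_2 = 1/(1)^3 = 1.
  c_3 = 1/(1)^4 = 1.
The series is valid for |w/d| < 1, i.e. |z − z₀| < |d|.
Radius of convergence: R = |-6 − z₀| = |1| = 1 (distance from z₀ to the singularity z = -6).

c_0 = 1, c_1 = 1, c_2 = 1, c_3 = 1; R = 1.


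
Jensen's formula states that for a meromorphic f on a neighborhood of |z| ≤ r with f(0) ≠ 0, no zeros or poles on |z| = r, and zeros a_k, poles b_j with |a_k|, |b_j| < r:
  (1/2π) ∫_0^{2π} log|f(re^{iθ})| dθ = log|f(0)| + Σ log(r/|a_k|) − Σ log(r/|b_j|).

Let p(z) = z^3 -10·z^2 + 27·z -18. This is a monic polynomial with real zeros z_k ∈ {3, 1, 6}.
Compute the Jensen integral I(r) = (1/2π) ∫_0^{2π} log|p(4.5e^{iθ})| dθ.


Zeros: 1, 3, 6; r = 4.5.
Inside |z| < r: 1, 3. Outside (|z| ≥ r): 6.
p(0) = -18, so log|p(0)| = log(18) = 2.8904.
Apply Jensen: I(r) = log|p(0)| + Σ_k log(r/|z_k|), summed over zeros inside |z| < r.
  log(r/|z_k|) for z_k = 3: log(4.5/3) = 0.4055
  log(r/|z_k|) for z_k = 1: log(4.5/1) = 1.5041
  Outside zeros (6) contribute nothing to the Jensen sum.
Sum over inside zeros: 1.9095.
I(r) = log|p(0)| + (inside sum) = 2.8904 + 1.9095 = 4.7999.
Note: since some zeros are outside |z| ≤ r, the simplified n·log(r) form does NOT apply — only the inside zeros contribute.

I(r) ≈ 4.7999.


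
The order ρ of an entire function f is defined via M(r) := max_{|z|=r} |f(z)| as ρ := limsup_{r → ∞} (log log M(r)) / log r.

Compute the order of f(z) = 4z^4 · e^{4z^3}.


M(r) = max_{|z|=r} |4|·|z|^4·|e^{4z^3}| = 4·r^4 · e^{4r^3} (the factors attain their maxima compatibly on |z|=r). Then log M(r) = log 4 + 4·log r + 4r^3, dominated by the last term, so log log M(r) ~ 3·log r. The polynomial factor 4z^4 contributes only a log r term and does not affect the order. ρ = 3.
Therefore ρ = 3.

Order ρ = 3.


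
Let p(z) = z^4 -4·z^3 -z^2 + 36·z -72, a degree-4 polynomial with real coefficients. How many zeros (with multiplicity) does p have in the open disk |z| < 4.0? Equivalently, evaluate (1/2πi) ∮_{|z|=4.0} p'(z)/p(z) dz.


The zeros of p are: (2 + 2i), (2 - 2i), -3, 3.
Their magnitudes are: 2.828, 2.828, 3, 3.
Zeros with |z| < R = 4.0: (2 + 2i), (2 - 2i), -3, 3.
Count = 4.
By the argument principle, (1/2πi) ∮_{|z|=R} p'(z)/p(z) dz equals exactly this count.

Number of zeros inside |z| < 4.0: 4.


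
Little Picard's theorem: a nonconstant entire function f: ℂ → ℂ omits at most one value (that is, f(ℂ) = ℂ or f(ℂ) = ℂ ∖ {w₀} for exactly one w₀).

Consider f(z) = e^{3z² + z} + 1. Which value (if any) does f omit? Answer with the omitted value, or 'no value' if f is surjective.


Little Picard bounds the complement of f(ℂ) to at most one point.
The exponent g(z) = 3z² + z is a nonconstant polynomial, hence surjective onto ℂ. So e^{g(z)} takes every value in {e^w : w ∈ ℂ} = ℂ ∖ {0}. Adding 1 shifts the range to ℂ ∖ {1}. f omits exactly 1.

Omitted value: 1.


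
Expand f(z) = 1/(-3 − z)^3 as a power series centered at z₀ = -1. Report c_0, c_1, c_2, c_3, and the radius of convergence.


Let w = z − z₀, so z = z₀ + w.
Then -3 − z = -3 − (z₀ + w) = (-3 − z₀) − w = -2 − w.
f(z) = 1/(-2 − w)^3 = (1/(-2)^3) · (1 − w/(-2))^{−3}.
By the binomial series (1−u)^{−3} = Σ_{n≥0} C(n+2, 2) u^n for |u|<1, with u = w/(-2):
  c_n = C(n+2, 2) / (-2)^(n+3).
  c_0 = 1/(-2)^3 = -1/8.
  c_1 = 3/(-2)^4 = 3/16.
  c_2 = 6/(-2)^5 = -3/16.
  c_3 = 10/(-2)^6 = 5/32.
The series is valid for |w/d| < 1, i.e. |z − z₀| < |d|.
Radius of convergence: R = |-3 − z₀| = |-2| = 2 (distance from z₀ to the singularity z = -3).

c_0 = -1/8, c_1 = 3/16, c_2 = -3/16, c_3 = 5/32; R = 2.


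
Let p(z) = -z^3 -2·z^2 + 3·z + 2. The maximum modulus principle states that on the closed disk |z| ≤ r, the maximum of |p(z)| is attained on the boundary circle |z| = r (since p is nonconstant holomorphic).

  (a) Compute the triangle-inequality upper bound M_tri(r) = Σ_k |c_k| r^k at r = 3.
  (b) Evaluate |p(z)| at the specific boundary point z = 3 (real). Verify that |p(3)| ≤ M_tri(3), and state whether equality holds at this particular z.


Coefficients: c_0 = 2, c_1 = 3, c_2 = -2, c_3 = -1. Radius r = 3.
Part (a). Triangle bound: M_tri(r) = Σ_k |c_k| r^k
  = |2|·3^0 + |3|·3^1 + |-2|·3^2 + |-1|·3^3
  = 2 + 9 + 18 + 27 = 56.
This bounds M(r) := max_{|z|=r} |p(z)| from above; equality holds iff all terms c_k z^k can be made to align in phase at a single z on |z|=r.
Part (b). At z = 3 (real, on the circle |z| = r):
  p(3) = (2)·3^0 + (3)·3^1 + (-2)·3^2 + (-1)·3^3 = -34.
  |p(3)| = 34.
Check: |p(3)| = 34 ≤ 56 = M_tri(3). ✓ Equality does not hold at z = 3 (the coefficients have mixed signs, so the terms do not all align in phase there).

M_tri(3) = 56; |p(3)| = 34; equality at z=3: no.


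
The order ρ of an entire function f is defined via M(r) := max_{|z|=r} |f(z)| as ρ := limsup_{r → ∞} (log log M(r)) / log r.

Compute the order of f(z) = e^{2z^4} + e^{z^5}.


Each summand is entire of order 4 and 5 respectively (as in the single-exponential case). The order of a sum is at most the max of the orders, so ρ ≤ 5. For the lower bound: on |z|=r choose arg z so that 1z^5 is real positive; then |e^{1z^5}| = e^{1r^5} while |e^{2z^4}| ≤ e^{2r^4} = o(e^{1r^5}). So |f| ≥ e^{1r^5}(1 − o(1)) and ρ ≥ 5. Hence ρ = max(4, 5) = 5.
Therefore ρ = 5.

Order ρ = 5.


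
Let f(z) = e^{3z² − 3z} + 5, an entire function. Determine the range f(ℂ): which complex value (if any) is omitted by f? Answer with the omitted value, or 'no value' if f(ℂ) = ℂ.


Little Picard bounds the complement of f(ℂ) to at most one point.
The exponent g(z) = 3z² − 3z is a nonconstant polynomial, hence surjective onto ℂ. So e^{g(z)} takes every value in {e^w : w ∈ ℂ} = ℂ ∖ {0}. Adding 5 shifts the range to ℂ ∖ {5}. f omits exactly 5.

Omitted value: 5.


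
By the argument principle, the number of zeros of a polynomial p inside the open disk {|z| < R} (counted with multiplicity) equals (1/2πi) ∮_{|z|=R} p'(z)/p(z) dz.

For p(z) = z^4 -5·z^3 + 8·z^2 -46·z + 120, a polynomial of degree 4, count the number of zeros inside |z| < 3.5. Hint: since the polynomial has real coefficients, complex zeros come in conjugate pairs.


The zeros of p are: 4, (-1 + 3i), (-1 - 3i), 3.
Their magnitudes are: 4, 3.162, 3.162, 3.
Zeros with |z| < R = 3.5: (-1 + 3i), (-1 - 3i), 3.
Count = 3.
By the argument principle, (1/2πi) ∮_{|z|=R} p'(z)/p(z) dz equals exactly this count.

Number of zeros inside |z| < 3.5: 3.


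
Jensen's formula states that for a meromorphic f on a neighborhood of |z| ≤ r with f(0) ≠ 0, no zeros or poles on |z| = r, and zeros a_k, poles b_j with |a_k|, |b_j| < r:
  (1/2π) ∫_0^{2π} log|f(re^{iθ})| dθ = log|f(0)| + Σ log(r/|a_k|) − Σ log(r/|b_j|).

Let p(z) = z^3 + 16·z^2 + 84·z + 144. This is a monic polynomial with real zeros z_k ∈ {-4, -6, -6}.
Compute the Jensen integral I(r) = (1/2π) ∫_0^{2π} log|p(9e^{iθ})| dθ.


Zeros: -6, -6, -4; r = 9.
Inside |z| < r: -6, -6, -4. Outside (|z| ≥ r): ∅.
p(0) = 144, so log|p(0)| = log(144) = 4.9698.
Apply Jensen: I(r) = log|p(0)| + Σ_k log(r/|z_k|), summed over zeros inside |z| < r.
  log(r/|z_k|) for z_k = -4: log(9/4) = 0.8109
  log(r/|z_k|) for z_k = -6: log(9/6) = 0.4055
  log(r/|z_k|) for z_k = -6: log(9/6) = 0.4055
Sum over inside zeros: 1.6219.
I(r) = log|p(0)| + (inside sum) = 4.9698 + 1.6219 = 6.5917.
Closed form (all zeros inside, monic): I(r) = n·log(r) = 3·log(9) = 6.5917. ✓

I(r) ≈ 6.5917.


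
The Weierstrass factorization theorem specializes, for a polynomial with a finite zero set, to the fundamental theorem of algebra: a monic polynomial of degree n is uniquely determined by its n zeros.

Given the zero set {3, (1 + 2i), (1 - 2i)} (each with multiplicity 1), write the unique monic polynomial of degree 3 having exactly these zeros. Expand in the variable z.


The polynomial is p(z) = ∏_{α ∈ S} (z − α), where S = {3, (1 + 2i), (1 - 2i)}.
Expanding the product yields: p(z) = z^3 -5·z^2 + 11·z -15.
Note conjugate pairs combine to real quadratics: (z − (1+2i))(z − (1−2i)) = z² − 2z + 5.
The resulting polynomial has degree 3 and real coefficients as required.

p(z) = z^3 -5·z^2 + 11·z -15.


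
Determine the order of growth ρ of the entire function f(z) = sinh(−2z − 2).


sinh(w) is a linear combination of e^{iw} and e^{−iw} (or e^w, e^{−w} in the hyperbolic case), so |sinh(w)| ≤ e^{|w|}. With w = −2z − 2, |w| ≤ 2|z| + 2 = 2r + 2 on |z| = r, giving M(r) ≤ e^{2r + 2}, so ρ ≤ 1. On a suitable ray (z = it for sin/cos; z = t for sinh/cosh, t real → ∞), |sinh(−2z − 2)| grows like e^{2|t|}/2, so ρ ≥ 1. Hence ρ = 1.
Therefore ρ = 1.

Order ρ = 1.
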